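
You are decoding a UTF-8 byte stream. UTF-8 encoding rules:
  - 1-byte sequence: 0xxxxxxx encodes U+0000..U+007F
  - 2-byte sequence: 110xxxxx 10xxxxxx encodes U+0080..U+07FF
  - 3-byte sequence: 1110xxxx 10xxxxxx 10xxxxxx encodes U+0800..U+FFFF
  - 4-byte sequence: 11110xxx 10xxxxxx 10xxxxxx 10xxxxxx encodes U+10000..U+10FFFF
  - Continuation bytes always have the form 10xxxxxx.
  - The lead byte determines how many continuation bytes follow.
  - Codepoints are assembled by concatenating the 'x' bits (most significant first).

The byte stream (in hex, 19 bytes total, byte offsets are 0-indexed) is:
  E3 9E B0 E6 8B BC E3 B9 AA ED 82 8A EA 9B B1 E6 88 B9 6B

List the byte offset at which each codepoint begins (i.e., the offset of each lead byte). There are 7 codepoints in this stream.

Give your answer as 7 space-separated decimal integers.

Byte[0]=E3: 3-byte lead, need 2 cont bytes. acc=0x3
Byte[1]=9E: continuation. acc=(acc<<6)|0x1E=0xDE
Byte[2]=B0: continuation. acc=(acc<<6)|0x30=0x37B0
Completed: cp=U+37B0 (starts at byte 0)
Byte[3]=E6: 3-byte lead, need 2 cont bytes. acc=0x6
Byte[4]=8B: continuation. acc=(acc<<6)|0x0B=0x18B
Byte[5]=BC: continuation. acc=(acc<<6)|0x3C=0x62FC
Completed: cp=U+62FC (starts at byte 3)
Byte[6]=E3: 3-byte lead, need 2 cont bytes. acc=0x3
Byte[7]=B9: continuation. acc=(acc<<6)|0x39=0xF9
Byte[8]=AA: continuation. acc=(acc<<6)|0x2A=0x3E6A
Completed: cp=U+3E6A (starts at byte 6)
Byte[9]=ED: 3-byte lead, need 2 cont bytes. acc=0xD
Byte[10]=82: continuation. acc=(acc<<6)|0x02=0x342
Byte[11]=8A: continuation. acc=(acc<<6)|0x0A=0xD08A
Completed: cp=U+D08A (starts at byte 9)
Byte[12]=EA: 3-byte lead, need 2 cont bytes. acc=0xA
Byte[13]=9B: continuation. acc=(acc<<6)|0x1B=0x29B
Byte[14]=B1: continuation. acc=(acc<<6)|0x31=0xA6F1
Completed: cp=U+A6F1 (starts at byte 12)
Byte[15]=E6: 3-byte lead, need 2 cont bytes. acc=0x6
Byte[16]=88: continuation. acc=(acc<<6)|0x08=0x188
Byte[17]=B9: continuation. acc=(acc<<6)|0x39=0x6239
Completed: cp=U+6239 (starts at byte 15)
Byte[18]=6B: 1-byte ASCII. cp=U+006B

Answer: 0 3 6 9 12 15 18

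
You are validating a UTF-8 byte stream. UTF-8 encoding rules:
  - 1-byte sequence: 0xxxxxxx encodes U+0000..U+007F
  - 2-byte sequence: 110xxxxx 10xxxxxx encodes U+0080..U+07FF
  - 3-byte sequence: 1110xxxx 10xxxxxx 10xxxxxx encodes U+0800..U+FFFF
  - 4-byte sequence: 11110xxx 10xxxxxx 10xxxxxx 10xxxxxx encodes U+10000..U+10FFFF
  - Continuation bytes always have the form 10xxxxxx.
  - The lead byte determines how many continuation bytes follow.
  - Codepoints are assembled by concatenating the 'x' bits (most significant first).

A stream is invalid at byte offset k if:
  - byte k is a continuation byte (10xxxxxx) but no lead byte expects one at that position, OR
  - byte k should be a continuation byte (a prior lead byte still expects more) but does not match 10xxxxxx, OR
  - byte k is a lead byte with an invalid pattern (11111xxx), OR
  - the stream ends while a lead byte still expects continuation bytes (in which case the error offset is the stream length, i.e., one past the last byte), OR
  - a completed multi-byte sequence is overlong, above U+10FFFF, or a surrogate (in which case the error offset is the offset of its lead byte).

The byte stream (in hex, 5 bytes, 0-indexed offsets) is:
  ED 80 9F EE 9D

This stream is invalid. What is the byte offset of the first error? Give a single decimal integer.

Byte[0]=ED: 3-byte lead, need 2 cont bytes. acc=0xD
Byte[1]=80: continuation. acc=(acc<<6)|0x00=0x340
Byte[2]=9F: continuation. acc=(acc<<6)|0x1F=0xD01F
Completed: cp=U+D01F (starts at byte 0)
Byte[3]=EE: 3-byte lead, need 2 cont bytes. acc=0xE
Byte[4]=9D: continuation. acc=(acc<<6)|0x1D=0x39D
Byte[5]: stream ended, expected continuation. INVALID

Answer: 5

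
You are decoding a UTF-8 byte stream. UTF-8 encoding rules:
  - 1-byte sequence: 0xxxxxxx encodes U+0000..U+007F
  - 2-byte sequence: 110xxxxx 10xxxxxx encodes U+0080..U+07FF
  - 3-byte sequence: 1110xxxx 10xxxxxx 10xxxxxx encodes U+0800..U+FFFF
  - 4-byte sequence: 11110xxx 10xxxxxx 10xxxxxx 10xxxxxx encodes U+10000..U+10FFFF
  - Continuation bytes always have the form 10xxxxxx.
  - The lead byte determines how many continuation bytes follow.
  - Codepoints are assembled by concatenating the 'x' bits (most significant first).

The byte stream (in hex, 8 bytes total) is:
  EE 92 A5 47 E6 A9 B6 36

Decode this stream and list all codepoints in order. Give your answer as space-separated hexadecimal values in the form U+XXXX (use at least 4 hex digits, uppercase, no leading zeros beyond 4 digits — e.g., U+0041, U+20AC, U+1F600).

Answer: U+E4A5 U+0047 U+6A76 U+0036

Derivation:
Byte[0]=EE: 3-byte lead, need 2 cont bytes. acc=0xE
Byte[1]=92: continuation. acc=(acc<<6)|0x12=0x392
Byte[2]=A5: continuation. acc=(acc<<6)|0x25=0xE4A5
Completed: cp=U+E4A5 (starts at byte 0)
Byte[3]=47: 1-byte ASCII. cp=U+0047
Byte[4]=E6: 3-byte lead, need 2 cont bytes. acc=0x6
Byte[5]=A9: continuation. acc=(acc<<6)|0x29=0x1A9
Byte[6]=B6: continuation. acc=(acc<<6)|0x36=0x6A76
Completed: cp=U+6A76 (starts at byte 4)
Byte[7]=36: 1-byte ASCII. cp=U+0036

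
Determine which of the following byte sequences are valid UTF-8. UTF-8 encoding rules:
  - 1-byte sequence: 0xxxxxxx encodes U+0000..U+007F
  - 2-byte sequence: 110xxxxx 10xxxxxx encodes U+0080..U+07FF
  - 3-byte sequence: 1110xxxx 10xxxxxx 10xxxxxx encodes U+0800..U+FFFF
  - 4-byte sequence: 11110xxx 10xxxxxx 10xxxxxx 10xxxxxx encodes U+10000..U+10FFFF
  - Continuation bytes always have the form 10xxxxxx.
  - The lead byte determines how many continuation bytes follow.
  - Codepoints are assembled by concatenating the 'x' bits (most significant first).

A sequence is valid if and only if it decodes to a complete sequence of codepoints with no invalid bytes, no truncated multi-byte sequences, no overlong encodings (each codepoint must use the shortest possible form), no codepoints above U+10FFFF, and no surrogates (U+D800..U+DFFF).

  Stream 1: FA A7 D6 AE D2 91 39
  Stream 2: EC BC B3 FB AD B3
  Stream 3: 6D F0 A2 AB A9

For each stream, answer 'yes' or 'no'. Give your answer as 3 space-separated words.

Answer: no no yes

Derivation:
Stream 1: error at byte offset 0. INVALID
Stream 2: error at byte offset 3. INVALID
Stream 3: decodes cleanly. VALID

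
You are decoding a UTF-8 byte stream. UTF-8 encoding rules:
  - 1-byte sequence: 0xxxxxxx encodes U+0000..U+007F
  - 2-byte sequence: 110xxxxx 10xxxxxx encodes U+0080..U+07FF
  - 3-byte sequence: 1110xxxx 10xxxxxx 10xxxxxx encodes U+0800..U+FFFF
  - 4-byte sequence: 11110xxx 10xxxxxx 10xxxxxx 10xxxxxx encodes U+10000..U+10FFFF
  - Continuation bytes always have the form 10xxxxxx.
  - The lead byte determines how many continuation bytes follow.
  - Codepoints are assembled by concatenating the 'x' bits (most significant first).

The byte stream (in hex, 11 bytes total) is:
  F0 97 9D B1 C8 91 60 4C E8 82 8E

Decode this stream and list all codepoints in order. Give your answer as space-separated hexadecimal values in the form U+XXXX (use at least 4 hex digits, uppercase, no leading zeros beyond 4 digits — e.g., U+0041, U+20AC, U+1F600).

Byte[0]=F0: 4-byte lead, need 3 cont bytes. acc=0x0
Byte[1]=97: continuation. acc=(acc<<6)|0x17=0x17
Byte[2]=9D: continuation. acc=(acc<<6)|0x1D=0x5DD
Byte[3]=B1: continuation. acc=(acc<<6)|0x31=0x17771
Completed: cp=U+17771 (starts at byte 0)
Byte[4]=C8: 2-byte lead, need 1 cont bytes. acc=0x8
Byte[5]=91: continuation. acc=(acc<<6)|0x11=0x211
Completed: cp=U+0211 (starts at byte 4)
Byte[6]=60: 1-byte ASCII. cp=U+0060
Byte[7]=4C: 1-byte ASCII. cp=U+004C
Byte[8]=E8: 3-byte lead, need 2 cont bytes. acc=0x8
Byte[9]=82: continuation. acc=(acc<<6)|0x02=0x202
Byte[10]=8E: continuation. acc=(acc<<6)|0x0E=0x808E
Completed: cp=U+808E (starts at byte 8)

Answer: U+17771 U+0211 U+0060 U+004C U+808E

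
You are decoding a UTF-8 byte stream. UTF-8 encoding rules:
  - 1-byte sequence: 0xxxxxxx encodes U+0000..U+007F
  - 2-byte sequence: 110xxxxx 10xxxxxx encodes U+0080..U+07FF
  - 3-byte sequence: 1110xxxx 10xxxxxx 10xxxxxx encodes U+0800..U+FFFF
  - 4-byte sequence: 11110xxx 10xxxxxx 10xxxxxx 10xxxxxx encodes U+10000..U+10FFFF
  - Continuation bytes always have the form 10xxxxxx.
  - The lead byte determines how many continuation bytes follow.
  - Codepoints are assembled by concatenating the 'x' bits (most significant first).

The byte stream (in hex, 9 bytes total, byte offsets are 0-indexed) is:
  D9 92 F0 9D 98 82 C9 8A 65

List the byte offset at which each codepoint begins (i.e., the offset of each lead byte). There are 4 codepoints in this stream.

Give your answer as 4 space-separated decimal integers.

Byte[0]=D9: 2-byte lead, need 1 cont bytes. acc=0x19
Byte[1]=92: continuation. acc=(acc<<6)|0x12=0x652
Completed: cp=U+0652 (starts at byte 0)
Byte[2]=F0: 4-byte lead, need 3 cont bytes. acc=0x0
Byte[3]=9D: continuation. acc=(acc<<6)|0x1D=0x1D
Byte[4]=98: continuation. acc=(acc<<6)|0x18=0x758
Byte[5]=82: continuation. acc=(acc<<6)|0x02=0x1D602
Completed: cp=U+1D602 (starts at byte 2)
Byte[6]=C9: 2-byte lead, need 1 cont bytes. acc=0x9
Byte[7]=8A: continuation. acc=(acc<<6)|0x0A=0x24A
Completed: cp=U+024A (starts at byte 6)
Byte[8]=65: 1-byte ASCII. cp=U+0065

Answer: 0 2 6 8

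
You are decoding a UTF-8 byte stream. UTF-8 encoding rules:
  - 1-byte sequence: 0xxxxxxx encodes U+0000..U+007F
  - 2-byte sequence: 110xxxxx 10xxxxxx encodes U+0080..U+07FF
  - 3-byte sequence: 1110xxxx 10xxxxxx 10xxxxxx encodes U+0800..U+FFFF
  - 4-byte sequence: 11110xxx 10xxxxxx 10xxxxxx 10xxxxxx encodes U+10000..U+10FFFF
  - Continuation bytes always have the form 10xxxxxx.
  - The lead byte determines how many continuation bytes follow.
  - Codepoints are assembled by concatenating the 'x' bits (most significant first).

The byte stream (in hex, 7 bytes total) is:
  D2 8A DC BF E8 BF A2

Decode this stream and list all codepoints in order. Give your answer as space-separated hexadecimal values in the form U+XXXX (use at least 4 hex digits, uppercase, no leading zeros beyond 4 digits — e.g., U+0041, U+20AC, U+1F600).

Answer: U+048A U+073F U+8FE2

Derivation:
Byte[0]=D2: 2-byte lead, need 1 cont bytes. acc=0x12
Byte[1]=8A: continuation. acc=(acc<<6)|0x0A=0x48A
Completed: cp=U+048A (starts at byte 0)
Byte[2]=DC: 2-byte lead, need 1 cont bytes. acc=0x1C
Byte[3]=BF: continuation. acc=(acc<<6)|0x3F=0x73F
Completed: cp=U+073F (starts at byte 2)
Byte[4]=E8: 3-byte lead, need 2 cont bytes. acc=0x8
Byte[5]=BF: continuation. acc=(acc<<6)|0x3F=0x23F
Byte[6]=A2: continuation. acc=(acc<<6)|0x22=0x8FE2
Completed: cp=U+8FE2 (starts at byte 4)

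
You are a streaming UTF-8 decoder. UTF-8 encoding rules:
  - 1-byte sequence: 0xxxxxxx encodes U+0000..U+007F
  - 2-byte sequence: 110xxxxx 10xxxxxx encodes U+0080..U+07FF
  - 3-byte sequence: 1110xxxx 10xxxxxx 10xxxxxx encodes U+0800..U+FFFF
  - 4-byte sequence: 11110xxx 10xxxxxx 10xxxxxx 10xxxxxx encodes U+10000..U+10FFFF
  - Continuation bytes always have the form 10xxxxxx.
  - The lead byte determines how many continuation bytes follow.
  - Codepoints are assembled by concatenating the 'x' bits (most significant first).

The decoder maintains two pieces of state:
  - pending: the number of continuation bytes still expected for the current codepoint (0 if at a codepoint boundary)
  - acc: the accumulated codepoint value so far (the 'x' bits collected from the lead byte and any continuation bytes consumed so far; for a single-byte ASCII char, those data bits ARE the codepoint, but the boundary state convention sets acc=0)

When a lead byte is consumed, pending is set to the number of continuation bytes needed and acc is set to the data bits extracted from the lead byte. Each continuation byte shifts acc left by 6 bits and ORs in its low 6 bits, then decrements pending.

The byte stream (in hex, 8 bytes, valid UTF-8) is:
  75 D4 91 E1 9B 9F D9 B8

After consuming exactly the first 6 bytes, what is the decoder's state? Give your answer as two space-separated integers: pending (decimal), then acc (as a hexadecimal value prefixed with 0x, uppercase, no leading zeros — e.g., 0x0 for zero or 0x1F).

Answer: 0 0x16DF

Derivation:
Byte[0]=75: 1-byte. pending=0, acc=0x0
Byte[1]=D4: 2-byte lead. pending=1, acc=0x14
Byte[2]=91: continuation. acc=(acc<<6)|0x11=0x511, pending=0
Byte[3]=E1: 3-byte lead. pending=2, acc=0x1
Byte[4]=9B: continuation. acc=(acc<<6)|0x1B=0x5B, pending=1
Byte[5]=9F: continuation. acc=(acc<<6)|0x1F=0x16DF, pending=0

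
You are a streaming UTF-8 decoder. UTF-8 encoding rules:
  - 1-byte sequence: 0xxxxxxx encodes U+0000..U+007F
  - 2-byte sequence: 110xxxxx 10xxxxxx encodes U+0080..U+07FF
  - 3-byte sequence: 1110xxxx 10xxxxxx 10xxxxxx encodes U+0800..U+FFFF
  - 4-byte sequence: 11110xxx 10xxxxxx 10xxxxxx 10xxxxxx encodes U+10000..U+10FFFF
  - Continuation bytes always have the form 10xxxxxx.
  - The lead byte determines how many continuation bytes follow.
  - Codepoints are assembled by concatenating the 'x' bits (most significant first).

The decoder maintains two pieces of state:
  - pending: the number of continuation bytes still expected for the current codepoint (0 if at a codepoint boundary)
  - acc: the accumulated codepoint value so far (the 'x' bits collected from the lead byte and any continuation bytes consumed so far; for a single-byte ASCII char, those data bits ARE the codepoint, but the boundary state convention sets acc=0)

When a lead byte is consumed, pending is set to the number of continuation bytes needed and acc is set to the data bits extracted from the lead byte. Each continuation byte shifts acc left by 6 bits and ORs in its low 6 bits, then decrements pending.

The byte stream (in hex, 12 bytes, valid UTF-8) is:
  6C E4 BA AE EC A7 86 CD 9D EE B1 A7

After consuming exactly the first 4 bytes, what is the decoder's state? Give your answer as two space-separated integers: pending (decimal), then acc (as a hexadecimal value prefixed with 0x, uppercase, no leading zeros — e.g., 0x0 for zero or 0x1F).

Answer: 0 0x4EAE

Derivation:
Byte[0]=6C: 1-byte. pending=0, acc=0x0
Byte[1]=E4: 3-byte lead. pending=2, acc=0x4
Byte[2]=BA: continuation. acc=(acc<<6)|0x3A=0x13A, pending=1
Byte[3]=AE: continuation. acc=(acc<<6)|0x2E=0x4EAE, pending=0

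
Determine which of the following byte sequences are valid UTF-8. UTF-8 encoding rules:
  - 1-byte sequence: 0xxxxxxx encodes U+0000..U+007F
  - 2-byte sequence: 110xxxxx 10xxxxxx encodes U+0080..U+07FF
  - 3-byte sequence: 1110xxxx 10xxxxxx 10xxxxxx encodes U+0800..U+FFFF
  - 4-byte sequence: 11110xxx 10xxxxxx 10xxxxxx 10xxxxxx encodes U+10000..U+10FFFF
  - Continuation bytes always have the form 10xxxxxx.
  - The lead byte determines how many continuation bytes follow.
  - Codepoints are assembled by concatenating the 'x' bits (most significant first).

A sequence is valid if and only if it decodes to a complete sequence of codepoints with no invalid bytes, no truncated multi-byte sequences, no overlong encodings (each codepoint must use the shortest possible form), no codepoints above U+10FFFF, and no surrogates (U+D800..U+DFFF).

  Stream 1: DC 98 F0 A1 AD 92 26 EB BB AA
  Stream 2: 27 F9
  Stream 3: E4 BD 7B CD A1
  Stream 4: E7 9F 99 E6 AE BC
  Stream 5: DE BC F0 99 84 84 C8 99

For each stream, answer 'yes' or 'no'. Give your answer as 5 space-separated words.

Answer: yes no no yes yes

Derivation:
Stream 1: decodes cleanly. VALID
Stream 2: error at byte offset 1. INVALID
Stream 3: error at byte offset 2. INVALID
Stream 4: decodes cleanly. VALID
Stream 5: decodes cleanly. VALID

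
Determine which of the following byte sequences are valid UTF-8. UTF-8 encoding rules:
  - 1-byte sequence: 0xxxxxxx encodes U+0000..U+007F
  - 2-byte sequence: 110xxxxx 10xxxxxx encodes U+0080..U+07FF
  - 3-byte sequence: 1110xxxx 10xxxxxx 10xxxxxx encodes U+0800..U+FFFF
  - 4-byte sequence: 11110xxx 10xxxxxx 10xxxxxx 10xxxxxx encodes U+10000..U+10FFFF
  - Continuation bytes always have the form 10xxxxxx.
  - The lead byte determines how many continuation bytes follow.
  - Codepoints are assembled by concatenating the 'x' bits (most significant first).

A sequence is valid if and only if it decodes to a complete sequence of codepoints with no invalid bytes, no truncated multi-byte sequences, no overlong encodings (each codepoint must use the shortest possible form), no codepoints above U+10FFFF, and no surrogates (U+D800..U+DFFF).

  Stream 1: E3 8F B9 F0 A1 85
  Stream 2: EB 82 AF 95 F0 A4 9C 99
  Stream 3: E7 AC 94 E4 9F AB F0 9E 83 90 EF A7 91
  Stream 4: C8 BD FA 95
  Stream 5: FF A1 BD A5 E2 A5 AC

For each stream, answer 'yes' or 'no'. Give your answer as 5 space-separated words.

Answer: no no yes no no

Derivation:
Stream 1: error at byte offset 6. INVALID
Stream 2: error at byte offset 3. INVALID
Stream 3: decodes cleanly. VALID
Stream 4: error at byte offset 2. INVALID
Stream 5: error at byte offset 0. INVALID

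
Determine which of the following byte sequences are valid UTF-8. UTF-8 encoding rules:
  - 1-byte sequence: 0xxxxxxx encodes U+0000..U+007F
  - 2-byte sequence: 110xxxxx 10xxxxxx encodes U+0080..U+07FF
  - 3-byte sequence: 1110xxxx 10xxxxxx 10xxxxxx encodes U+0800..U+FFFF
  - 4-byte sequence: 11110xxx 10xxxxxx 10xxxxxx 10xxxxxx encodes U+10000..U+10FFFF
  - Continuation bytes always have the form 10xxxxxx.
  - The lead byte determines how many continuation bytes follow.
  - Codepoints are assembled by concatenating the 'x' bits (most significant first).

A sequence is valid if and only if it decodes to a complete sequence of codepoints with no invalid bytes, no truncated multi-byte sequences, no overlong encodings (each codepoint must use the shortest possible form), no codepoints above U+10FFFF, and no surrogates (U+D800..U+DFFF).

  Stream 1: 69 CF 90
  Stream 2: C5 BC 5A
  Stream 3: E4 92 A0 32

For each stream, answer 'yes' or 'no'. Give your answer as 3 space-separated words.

Stream 1: decodes cleanly. VALID
Stream 2: decodes cleanly. VALID
Stream 3: decodes cleanly. VALID

Answer: yes yes yes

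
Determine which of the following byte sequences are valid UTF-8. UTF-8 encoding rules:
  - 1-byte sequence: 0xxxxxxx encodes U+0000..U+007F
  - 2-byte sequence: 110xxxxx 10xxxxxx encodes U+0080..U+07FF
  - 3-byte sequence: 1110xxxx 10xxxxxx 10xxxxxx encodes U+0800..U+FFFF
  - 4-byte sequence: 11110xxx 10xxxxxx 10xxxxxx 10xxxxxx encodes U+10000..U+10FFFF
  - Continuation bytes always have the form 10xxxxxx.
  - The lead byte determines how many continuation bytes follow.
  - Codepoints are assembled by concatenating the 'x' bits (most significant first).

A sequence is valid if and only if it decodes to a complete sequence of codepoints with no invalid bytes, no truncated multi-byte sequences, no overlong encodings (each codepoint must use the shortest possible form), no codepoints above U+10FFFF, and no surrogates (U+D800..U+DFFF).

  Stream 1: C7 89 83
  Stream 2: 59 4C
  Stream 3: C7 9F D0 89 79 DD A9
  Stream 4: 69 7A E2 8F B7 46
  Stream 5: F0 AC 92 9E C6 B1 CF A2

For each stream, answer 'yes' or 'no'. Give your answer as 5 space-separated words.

Stream 1: error at byte offset 2. INVALID
Stream 2: decodes cleanly. VALID
Stream 3: decodes cleanly. VALID
Stream 4: decodes cleanly. VALID
Stream 5: decodes cleanly. VALID

Answer: no yes yes yes yes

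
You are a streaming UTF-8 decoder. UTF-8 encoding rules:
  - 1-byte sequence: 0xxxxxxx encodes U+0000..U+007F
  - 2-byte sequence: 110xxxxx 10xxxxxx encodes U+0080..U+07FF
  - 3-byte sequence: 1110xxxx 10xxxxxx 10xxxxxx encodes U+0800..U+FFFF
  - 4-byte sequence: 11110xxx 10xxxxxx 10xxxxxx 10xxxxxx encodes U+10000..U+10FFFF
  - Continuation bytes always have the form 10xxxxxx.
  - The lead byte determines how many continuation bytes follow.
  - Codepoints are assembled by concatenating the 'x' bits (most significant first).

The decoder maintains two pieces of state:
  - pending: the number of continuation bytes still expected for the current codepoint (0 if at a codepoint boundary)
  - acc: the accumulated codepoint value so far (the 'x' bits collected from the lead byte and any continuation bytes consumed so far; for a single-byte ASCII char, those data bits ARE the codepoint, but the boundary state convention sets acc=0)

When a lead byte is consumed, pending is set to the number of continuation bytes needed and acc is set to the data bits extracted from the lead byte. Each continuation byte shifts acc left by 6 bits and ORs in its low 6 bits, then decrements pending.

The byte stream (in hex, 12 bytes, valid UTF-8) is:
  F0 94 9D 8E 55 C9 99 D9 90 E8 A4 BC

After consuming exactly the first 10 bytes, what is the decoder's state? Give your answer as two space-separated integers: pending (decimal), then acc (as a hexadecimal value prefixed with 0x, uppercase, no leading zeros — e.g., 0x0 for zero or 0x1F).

Byte[0]=F0: 4-byte lead. pending=3, acc=0x0
Byte[1]=94: continuation. acc=(acc<<6)|0x14=0x14, pending=2
Byte[2]=9D: continuation. acc=(acc<<6)|0x1D=0x51D, pending=1
Byte[3]=8E: continuation. acc=(acc<<6)|0x0E=0x1474E, pending=0
Byte[4]=55: 1-byte. pending=0, acc=0x0
Byte[5]=C9: 2-byte lead. pending=1, acc=0x9
Byte[6]=99: continuation. acc=(acc<<6)|0x19=0x259, pending=0
Byte[7]=D9: 2-byte lead. pending=1, acc=0x19
Byte[8]=90: continuation. acc=(acc<<6)|0x10=0x650, pending=0
Byte[9]=E8: 3-byte lead. pending=2, acc=0x8

Answer: 2 0x8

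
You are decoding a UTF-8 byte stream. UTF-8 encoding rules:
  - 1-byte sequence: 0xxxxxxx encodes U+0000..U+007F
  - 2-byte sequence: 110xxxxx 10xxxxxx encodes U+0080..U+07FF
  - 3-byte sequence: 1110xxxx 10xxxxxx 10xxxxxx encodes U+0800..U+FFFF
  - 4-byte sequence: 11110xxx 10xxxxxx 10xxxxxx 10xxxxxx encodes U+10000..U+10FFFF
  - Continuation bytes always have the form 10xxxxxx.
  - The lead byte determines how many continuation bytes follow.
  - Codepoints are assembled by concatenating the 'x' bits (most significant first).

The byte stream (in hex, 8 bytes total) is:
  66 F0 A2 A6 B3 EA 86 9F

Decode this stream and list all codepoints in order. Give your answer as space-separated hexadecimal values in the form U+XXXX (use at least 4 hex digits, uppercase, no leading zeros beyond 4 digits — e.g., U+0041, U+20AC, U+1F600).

Byte[0]=66: 1-byte ASCII. cp=U+0066
Byte[1]=F0: 4-byte lead, need 3 cont bytes. acc=0x0
Byte[2]=A2: continuation. acc=(acc<<6)|0x22=0x22
Byte[3]=A6: continuation. acc=(acc<<6)|0x26=0x8A6
Byte[4]=B3: continuation. acc=(acc<<6)|0x33=0x229B3
Completed: cp=U+229B3 (starts at byte 1)
Byte[5]=EA: 3-byte lead, need 2 cont bytes. acc=0xA
Byte[6]=86: continuation. acc=(acc<<6)|0x06=0x286
Byte[7]=9F: continuation. acc=(acc<<6)|0x1F=0xA19F
Completed: cp=U+A19F (starts at byte 5)

Answer: U+0066 U+229B3 U+A19F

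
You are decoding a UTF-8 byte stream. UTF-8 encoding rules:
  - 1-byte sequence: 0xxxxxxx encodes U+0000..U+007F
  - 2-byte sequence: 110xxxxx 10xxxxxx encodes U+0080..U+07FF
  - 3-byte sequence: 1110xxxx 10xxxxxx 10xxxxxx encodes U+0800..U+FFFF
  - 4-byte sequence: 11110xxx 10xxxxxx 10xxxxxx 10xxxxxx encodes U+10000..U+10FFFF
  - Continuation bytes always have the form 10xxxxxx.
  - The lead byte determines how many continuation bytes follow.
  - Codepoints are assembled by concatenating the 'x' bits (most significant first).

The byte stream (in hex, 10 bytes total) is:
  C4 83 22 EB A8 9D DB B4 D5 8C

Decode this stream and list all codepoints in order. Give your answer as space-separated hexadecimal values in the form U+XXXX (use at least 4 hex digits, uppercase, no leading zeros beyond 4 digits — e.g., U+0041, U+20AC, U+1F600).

Byte[0]=C4: 2-byte lead, need 1 cont bytes. acc=0x4
Byte[1]=83: continuation. acc=(acc<<6)|0x03=0x103
Completed: cp=U+0103 (starts at byte 0)
Byte[2]=22: 1-byte ASCII. cp=U+0022
Byte[3]=EB: 3-byte lead, need 2 cont bytes. acc=0xB
Byte[4]=A8: continuation. acc=(acc<<6)|0x28=0x2E8
Byte[5]=9D: continuation. acc=(acc<<6)|0x1D=0xBA1D
Completed: cp=U+BA1D (starts at byte 3)
Byte[6]=DB: 2-byte lead, need 1 cont bytes. acc=0x1B
Byte[7]=B4: continuation. acc=(acc<<6)|0x34=0x6F4
Completed: cp=U+06F4 (starts at byte 6)
Byte[8]=D5: 2-byte lead, need 1 cont bytes. acc=0x15
Byte[9]=8C: continuation. acc=(acc<<6)|0x0C=0x54C
Completed: cp=U+054C (starts at byte 8)

Answer: U+0103 U+0022 U+BA1D U+06F4 U+054C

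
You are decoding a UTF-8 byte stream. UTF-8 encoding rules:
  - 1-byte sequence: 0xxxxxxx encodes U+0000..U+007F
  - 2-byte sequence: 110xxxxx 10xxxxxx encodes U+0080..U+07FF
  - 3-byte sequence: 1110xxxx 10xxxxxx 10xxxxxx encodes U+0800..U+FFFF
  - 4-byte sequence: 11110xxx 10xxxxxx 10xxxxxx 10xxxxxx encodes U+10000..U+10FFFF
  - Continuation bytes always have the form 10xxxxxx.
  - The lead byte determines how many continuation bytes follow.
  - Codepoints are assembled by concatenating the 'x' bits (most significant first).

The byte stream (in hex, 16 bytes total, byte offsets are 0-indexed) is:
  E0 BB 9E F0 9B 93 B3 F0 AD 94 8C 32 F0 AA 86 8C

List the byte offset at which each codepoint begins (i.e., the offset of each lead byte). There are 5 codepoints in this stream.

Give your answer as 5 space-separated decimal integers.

Answer: 0 3 7 11 12

Derivation:
Byte[0]=E0: 3-byte lead, need 2 cont bytes. acc=0x0
Byte[1]=BB: continuation. acc=(acc<<6)|0x3B=0x3B
Byte[2]=9E: continuation. acc=(acc<<6)|0x1E=0xEDE
Completed: cp=U+0EDE (starts at byte 0)
Byte[3]=F0: 4-byte lead, need 3 cont bytes. acc=0x0
Byte[4]=9B: continuation. acc=(acc<<6)|0x1B=0x1B
Byte[5]=93: continuation. acc=(acc<<6)|0x13=0x6D3
Byte[6]=B3: continuation. acc=(acc<<6)|0x33=0x1B4F3
Completed: cp=U+1B4F3 (starts at byte 3)
Byte[7]=F0: 4-byte lead, need 3 cont bytes. acc=0x0
Byte[8]=AD: continuation. acc=(acc<<6)|0x2D=0x2D
Byte[9]=94: continuation. acc=(acc<<6)|0x14=0xB54
Byte[10]=8C: continuation. acc=(acc<<6)|0x0C=0x2D50C
Completed: cp=U+2D50C (starts at byte 7)
Byte[11]=32: 1-byte ASCII. cp=U+0032
Byte[12]=F0: 4-byte lead, need 3 cont bytes. acc=0x0
Byte[13]=AA: continuation. acc=(acc<<6)|0x2A=0x2A
Byte[14]=86: continuation. acc=(acc<<6)|0x06=0xA86
Byte[15]=8C: continuation. acc=(acc<<6)|0x0C=0x2A18C
Completed: cp=U+2A18C (starts at byte 12)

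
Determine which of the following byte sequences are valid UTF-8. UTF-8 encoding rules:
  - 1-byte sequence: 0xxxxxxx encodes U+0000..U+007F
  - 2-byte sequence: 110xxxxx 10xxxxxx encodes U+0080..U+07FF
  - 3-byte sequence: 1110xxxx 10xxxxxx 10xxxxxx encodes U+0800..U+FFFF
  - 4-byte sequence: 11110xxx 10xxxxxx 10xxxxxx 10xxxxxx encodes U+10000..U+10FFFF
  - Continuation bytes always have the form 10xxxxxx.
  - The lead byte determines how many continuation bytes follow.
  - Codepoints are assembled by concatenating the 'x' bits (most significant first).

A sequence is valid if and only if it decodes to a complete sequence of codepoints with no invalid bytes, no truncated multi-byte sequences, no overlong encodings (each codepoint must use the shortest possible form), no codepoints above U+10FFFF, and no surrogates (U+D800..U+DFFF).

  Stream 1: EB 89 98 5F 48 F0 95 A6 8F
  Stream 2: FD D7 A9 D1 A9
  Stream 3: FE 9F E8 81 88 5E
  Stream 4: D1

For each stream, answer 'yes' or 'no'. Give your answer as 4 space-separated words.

Answer: yes no no no

Derivation:
Stream 1: decodes cleanly. VALID
Stream 2: error at byte offset 0. INVALID
Stream 3: error at byte offset 0. INVALID
Stream 4: error at byte offset 1. INVALID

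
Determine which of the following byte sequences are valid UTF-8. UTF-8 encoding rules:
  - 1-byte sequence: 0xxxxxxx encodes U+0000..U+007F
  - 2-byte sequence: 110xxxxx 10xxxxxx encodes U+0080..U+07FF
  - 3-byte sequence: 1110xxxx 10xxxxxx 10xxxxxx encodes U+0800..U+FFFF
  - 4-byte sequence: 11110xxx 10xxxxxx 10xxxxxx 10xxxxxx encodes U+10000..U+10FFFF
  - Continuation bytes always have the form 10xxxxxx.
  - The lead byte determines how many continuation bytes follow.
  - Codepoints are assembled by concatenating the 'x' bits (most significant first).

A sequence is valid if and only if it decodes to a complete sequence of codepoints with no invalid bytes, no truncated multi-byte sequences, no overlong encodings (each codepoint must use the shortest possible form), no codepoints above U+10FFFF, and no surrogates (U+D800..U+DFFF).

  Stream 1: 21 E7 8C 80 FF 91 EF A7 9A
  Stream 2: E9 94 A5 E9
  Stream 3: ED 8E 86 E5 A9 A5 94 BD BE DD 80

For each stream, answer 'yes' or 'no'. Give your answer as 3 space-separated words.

Stream 1: error at byte offset 4. INVALID
Stream 2: error at byte offset 4. INVALID
Stream 3: error at byte offset 6. INVALID

Answer: no no no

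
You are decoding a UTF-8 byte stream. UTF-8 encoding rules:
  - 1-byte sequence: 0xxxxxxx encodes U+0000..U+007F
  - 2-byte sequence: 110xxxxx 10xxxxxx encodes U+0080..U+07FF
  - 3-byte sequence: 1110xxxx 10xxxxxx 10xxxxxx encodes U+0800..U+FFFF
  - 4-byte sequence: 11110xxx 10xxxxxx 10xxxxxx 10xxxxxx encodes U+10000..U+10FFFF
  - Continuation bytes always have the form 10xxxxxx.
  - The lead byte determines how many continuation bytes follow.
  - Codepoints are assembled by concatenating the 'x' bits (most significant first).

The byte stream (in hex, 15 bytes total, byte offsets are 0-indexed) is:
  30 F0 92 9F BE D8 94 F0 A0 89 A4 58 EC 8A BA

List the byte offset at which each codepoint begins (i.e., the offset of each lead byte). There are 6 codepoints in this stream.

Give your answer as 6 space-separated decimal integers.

Answer: 0 1 5 7 11 12

Derivation:
Byte[0]=30: 1-byte ASCII. cp=U+0030
Byte[1]=F0: 4-byte lead, need 3 cont bytes. acc=0x0
Byte[2]=92: continuation. acc=(acc<<6)|0x12=0x12
Byte[3]=9F: continuation. acc=(acc<<6)|0x1F=0x49F
Byte[4]=BE: continuation. acc=(acc<<6)|0x3E=0x127FE
Completed: cp=U+127FE (starts at byte 1)
Byte[5]=D8: 2-byte lead, need 1 cont bytes. acc=0x18
Byte[6]=94: continuation. acc=(acc<<6)|0x14=0x614
Completed: cp=U+0614 (starts at byte 5)
Byte[7]=F0: 4-byte lead, need 3 cont bytes. acc=0x0
Byte[8]=A0: continuation. acc=(acc<<6)|0x20=0x20
Byte[9]=89: continuation. acc=(acc<<6)|0x09=0x809
Byte[10]=A4: continuation. acc=(acc<<6)|0x24=0x20264
Completed: cp=U+20264 (starts at byte 7)
Byte[11]=58: 1-byte ASCII. cp=U+0058
Byte[12]=EC: 3-byte lead, need 2 cont bytes. acc=0xC
Byte[13]=8A: continuation. acc=(acc<<6)|0x0A=0x30A
Byte[14]=BA: continuation. acc=(acc<<6)|0x3A=0xC2BA
Completed: cp=U+C2BA (starts at byte 12)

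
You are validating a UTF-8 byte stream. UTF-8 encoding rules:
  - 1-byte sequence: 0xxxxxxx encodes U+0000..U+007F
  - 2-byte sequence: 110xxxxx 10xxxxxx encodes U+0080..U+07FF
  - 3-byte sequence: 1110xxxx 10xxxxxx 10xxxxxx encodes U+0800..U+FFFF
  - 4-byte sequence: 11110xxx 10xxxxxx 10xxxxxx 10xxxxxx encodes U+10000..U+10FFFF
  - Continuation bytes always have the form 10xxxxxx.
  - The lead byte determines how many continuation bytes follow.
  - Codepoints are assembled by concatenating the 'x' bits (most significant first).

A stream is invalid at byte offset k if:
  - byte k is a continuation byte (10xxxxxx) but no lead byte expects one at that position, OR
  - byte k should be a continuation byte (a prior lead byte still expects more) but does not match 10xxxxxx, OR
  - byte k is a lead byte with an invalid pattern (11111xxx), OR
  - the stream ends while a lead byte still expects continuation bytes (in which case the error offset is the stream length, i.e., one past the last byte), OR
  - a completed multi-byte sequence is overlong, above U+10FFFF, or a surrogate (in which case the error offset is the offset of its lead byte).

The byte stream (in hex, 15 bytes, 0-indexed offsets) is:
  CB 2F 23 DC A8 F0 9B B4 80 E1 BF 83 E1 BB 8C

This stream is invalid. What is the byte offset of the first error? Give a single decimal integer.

Byte[0]=CB: 2-byte lead, need 1 cont bytes. acc=0xB
Byte[1]=2F: expected 10xxxxxx continuation. INVALID

Answer: 1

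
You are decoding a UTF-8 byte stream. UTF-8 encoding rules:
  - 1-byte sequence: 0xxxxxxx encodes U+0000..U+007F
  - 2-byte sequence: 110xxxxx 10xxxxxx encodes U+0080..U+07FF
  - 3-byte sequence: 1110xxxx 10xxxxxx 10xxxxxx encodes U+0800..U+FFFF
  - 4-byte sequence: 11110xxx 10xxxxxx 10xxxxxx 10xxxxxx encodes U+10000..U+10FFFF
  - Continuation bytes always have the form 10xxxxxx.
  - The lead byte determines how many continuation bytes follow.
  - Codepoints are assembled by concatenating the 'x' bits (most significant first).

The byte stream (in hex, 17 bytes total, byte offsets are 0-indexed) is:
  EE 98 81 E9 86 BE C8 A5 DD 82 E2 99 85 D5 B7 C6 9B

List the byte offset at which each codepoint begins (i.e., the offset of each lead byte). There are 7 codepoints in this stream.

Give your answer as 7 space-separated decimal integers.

Answer: 0 3 6 8 10 13 15

Derivation:
Byte[0]=EE: 3-byte lead, need 2 cont bytes. acc=0xE
Byte[1]=98: continuation. acc=(acc<<6)|0x18=0x398
Byte[2]=81: continuation. acc=(acc<<6)|0x01=0xE601
Completed: cp=U+E601 (starts at byte 0)
Byte[3]=E9: 3-byte lead, need 2 cont bytes. acc=0x9
Byte[4]=86: continuation. acc=(acc<<6)|0x06=0x246
Byte[5]=BE: continuation. acc=(acc<<6)|0x3E=0x91BE
Completed: cp=U+91BE (starts at byte 3)
Byte[6]=C8: 2-byte lead, need 1 cont bytes. acc=0x8
Byte[7]=A5: continuation. acc=(acc<<6)|0x25=0x225
Completed: cp=U+0225 (starts at byte 6)
Byte[8]=DD: 2-byte lead, need 1 cont bytes. acc=0x1D
Byte[9]=82: continuation. acc=(acc<<6)|0x02=0x742
Completed: cp=U+0742 (starts at byte 8)
Byte[10]=E2: 3-byte lead, need 2 cont bytes. acc=0x2
Byte[11]=99: continuation. acc=(acc<<6)|0x19=0x99
Byte[12]=85: continuation. acc=(acc<<6)|0x05=0x2645
Completed: cp=U+2645 (starts at byte 10)
Byte[13]=D5: 2-byte lead, need 1 cont bytes. acc=0x15
Byte[14]=B7: continuation. acc=(acc<<6)|0x37=0x577
Completed: cp=U+0577 (starts at byte 13)
Byte[15]=C6: 2-byte lead, need 1 cont bytes. acc=0x6
Byte[16]=9B: continuation. acc=(acc<<6)|0x1B=0x19B
Completed: cp=U+019B (starts at byte 15)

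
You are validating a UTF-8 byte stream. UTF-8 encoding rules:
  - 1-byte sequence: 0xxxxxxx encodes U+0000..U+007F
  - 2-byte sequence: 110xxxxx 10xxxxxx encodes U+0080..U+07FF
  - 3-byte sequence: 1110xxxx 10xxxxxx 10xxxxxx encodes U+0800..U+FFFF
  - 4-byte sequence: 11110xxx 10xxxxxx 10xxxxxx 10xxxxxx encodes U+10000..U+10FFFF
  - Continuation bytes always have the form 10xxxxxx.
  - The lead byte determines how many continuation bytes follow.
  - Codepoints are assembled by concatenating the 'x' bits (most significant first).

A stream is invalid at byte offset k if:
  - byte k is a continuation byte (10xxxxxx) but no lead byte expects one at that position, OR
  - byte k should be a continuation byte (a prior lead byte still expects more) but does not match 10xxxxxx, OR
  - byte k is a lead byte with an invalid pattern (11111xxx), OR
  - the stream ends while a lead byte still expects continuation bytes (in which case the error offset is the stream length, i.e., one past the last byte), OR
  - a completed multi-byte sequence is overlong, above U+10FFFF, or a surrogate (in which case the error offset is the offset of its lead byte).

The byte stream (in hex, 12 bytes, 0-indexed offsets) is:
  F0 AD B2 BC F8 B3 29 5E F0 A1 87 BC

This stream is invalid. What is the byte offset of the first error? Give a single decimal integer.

Byte[0]=F0: 4-byte lead, need 3 cont bytes. acc=0x0
Byte[1]=AD: continuation. acc=(acc<<6)|0x2D=0x2D
Byte[2]=B2: continuation. acc=(acc<<6)|0x32=0xB72
Byte[3]=BC: continuation. acc=(acc<<6)|0x3C=0x2DCBC
Completed: cp=U+2DCBC (starts at byte 0)
Byte[4]=F8: INVALID lead byte (not 0xxx/110x/1110/11110)

Answer: 4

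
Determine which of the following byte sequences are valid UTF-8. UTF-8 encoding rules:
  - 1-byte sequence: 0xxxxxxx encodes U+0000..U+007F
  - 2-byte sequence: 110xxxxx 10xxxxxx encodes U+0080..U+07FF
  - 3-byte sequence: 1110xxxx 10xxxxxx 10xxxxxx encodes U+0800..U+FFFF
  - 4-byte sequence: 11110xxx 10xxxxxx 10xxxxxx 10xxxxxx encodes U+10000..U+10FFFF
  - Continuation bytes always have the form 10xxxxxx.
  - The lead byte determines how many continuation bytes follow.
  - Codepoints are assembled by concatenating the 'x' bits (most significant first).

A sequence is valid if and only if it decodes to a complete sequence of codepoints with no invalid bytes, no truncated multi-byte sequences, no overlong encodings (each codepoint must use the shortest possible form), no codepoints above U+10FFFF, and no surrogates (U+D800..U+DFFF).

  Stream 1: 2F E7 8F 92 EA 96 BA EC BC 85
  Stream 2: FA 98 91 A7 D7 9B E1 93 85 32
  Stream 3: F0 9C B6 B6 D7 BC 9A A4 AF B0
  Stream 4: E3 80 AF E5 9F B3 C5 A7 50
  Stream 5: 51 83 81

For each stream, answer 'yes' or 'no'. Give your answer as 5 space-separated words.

Answer: yes no no yes no

Derivation:
Stream 1: decodes cleanly. VALID
Stream 2: error at byte offset 0. INVALID
Stream 3: error at byte offset 6. INVALID
Stream 4: decodes cleanly. VALID
Stream 5: error at byte offset 1. INVALID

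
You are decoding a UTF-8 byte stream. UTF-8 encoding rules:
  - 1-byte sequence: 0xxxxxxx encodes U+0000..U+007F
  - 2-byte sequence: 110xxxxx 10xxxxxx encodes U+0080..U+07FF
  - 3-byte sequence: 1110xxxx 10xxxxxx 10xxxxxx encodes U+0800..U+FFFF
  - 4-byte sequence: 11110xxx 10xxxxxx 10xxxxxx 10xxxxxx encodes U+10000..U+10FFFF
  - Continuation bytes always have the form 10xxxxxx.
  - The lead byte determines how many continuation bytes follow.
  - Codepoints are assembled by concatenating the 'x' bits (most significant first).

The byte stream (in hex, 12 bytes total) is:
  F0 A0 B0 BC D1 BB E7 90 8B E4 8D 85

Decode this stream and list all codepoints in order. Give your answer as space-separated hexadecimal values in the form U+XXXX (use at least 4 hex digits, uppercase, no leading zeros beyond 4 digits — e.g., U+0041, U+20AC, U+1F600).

Byte[0]=F0: 4-byte lead, need 3 cont bytes. acc=0x0
Byte[1]=A0: continuation. acc=(acc<<6)|0x20=0x20
Byte[2]=B0: continuation. acc=(acc<<6)|0x30=0x830
Byte[3]=BC: continuation. acc=(acc<<6)|0x3C=0x20C3C
Completed: cp=U+20C3C (starts at byte 0)
Byte[4]=D1: 2-byte lead, need 1 cont bytes. acc=0x11
Byte[5]=BB: continuation. acc=(acc<<6)|0x3B=0x47B
Completed: cp=U+047B (starts at byte 4)
Byte[6]=E7: 3-byte lead, need 2 cont bytes. acc=0x7
Byte[7]=90: continuation. acc=(acc<<6)|0x10=0x1D0
Byte[8]=8B: continuation. acc=(acc<<6)|0x0B=0x740B
Completed: cp=U+740B (starts at byte 6)
Byte[9]=E4: 3-byte lead, need 2 cont bytes. acc=0x4
Byte[10]=8D: continuation. acc=(acc<<6)|0x0D=0x10D
Byte[11]=85: continuation. acc=(acc<<6)|0x05=0x4345
Completed: cp=U+4345 (starts at byte 9)

Answer: U+20C3C U+047B U+740B U+4345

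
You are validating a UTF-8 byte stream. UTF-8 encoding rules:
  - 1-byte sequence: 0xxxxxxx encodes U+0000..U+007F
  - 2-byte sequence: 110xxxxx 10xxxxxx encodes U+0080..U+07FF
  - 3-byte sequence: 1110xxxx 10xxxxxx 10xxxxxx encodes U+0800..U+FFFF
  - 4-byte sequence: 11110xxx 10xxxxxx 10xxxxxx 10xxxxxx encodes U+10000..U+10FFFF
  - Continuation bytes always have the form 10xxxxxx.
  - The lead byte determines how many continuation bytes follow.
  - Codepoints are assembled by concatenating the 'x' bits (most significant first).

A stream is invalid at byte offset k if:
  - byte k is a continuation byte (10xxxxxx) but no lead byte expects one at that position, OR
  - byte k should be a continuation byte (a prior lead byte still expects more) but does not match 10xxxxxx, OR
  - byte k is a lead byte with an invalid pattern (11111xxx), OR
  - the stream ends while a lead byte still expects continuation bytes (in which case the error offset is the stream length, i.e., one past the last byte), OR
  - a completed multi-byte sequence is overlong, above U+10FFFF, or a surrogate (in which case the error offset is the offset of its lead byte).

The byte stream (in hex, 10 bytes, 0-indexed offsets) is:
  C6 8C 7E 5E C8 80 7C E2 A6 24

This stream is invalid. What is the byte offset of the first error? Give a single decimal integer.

Byte[0]=C6: 2-byte lead, need 1 cont bytes. acc=0x6
Byte[1]=8C: continuation. acc=(acc<<6)|0x0C=0x18C
Completed: cp=U+018C (starts at byte 0)
Byte[2]=7E: 1-byte ASCII. cp=U+007E
Byte[3]=5E: 1-byte ASCII. cp=U+005E
Byte[4]=C8: 2-byte lead, need 1 cont bytes. acc=0x8
Byte[5]=80: continuation. acc=(acc<<6)|0x00=0x200
Completed: cp=U+0200 (starts at byte 4)
Byte[6]=7C: 1-byte ASCII. cp=U+007C
Byte[7]=E2: 3-byte lead, need 2 cont bytes. acc=0x2
Byte[8]=A6: continuation. acc=(acc<<6)|0x26=0xA6
Byte[9]=24: expected 10xxxxxx continuation. INVALID

Answer: 9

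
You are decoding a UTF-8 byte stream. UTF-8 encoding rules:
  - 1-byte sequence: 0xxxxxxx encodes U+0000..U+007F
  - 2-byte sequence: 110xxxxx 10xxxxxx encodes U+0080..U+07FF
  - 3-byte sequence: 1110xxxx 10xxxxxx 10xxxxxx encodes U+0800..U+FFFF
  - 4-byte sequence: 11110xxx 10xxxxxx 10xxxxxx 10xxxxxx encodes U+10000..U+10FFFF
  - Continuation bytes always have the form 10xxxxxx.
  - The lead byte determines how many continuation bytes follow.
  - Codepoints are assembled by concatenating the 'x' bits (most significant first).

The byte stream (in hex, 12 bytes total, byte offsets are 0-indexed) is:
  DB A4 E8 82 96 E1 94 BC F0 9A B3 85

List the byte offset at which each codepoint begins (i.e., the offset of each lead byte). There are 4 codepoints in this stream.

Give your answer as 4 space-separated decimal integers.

Answer: 0 2 5 8

Derivation:
Byte[0]=DB: 2-byte lead, need 1 cont bytes. acc=0x1B
Byte[1]=A4: continuation. acc=(acc<<6)|0x24=0x6E4
Completed: cp=U+06E4 (starts at byte 0)
Byte[2]=E8: 3-byte lead, need 2 cont bytes. acc=0x8
Byte[3]=82: continuation. acc=(acc<<6)|0x02=0x202
Byte[4]=96: continuation. acc=(acc<<6)|0x16=0x8096
Completed: cp=U+8096 (starts at byte 2)
Byte[5]=E1: 3-byte lead, need 2 cont bytes. acc=0x1
Byte[6]=94: continuation. acc=(acc<<6)|0x14=0x54
Byte[7]=BC: continuation. acc=(acc<<6)|0x3C=0x153C
Completed: cp=U+153C (starts at byte 5)
Byte[8]=F0: 4-byte lead, need 3 cont bytes. acc=0x0
Byte[9]=9A: continuation. acc=(acc<<6)|0x1A=0x1A
Byte[10]=B3: continuation. acc=(acc<<6)|0x33=0x6B3
Byte[11]=85: continuation. acc=(acc<<6)|0x05=0x1ACC5
Completed: cp=U+1ACC5 (starts at byte 8)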